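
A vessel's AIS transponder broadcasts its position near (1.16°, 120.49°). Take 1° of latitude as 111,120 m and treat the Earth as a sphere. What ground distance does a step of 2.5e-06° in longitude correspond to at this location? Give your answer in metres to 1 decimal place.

0.3 metres

One degree of longitude here spans 111120 × cos 1.16° = 111120 × 0.9998 ≈ 111097 m; 2.5e-06° of that is 0.277743 m.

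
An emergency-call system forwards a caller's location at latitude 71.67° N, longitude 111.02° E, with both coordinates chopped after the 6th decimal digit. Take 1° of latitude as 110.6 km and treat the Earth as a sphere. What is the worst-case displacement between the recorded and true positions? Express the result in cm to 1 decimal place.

Truncating at 6 decimal places can drop up to a full unit in the last place, so each coordinate may be off by as much as 1e-06°.
Latitude error → 1e-06 × 110600 = 0.1106 m along the meridian.
E–W at 71.67°: 1e-06° × 110600 × cos 71.67° = 1e-06 × 110600 × 0.3145 ≈ 0.0347825 m.
Worst case both components are at the extreme and orthogonal: √(0.1106² + 0.0347825²) ≈ 0.11594 m.
That is 0.11594 m = 11.594 cm.

11.6 cm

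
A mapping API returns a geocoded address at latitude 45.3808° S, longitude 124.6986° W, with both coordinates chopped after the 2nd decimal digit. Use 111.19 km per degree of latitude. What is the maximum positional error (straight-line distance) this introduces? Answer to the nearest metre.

1359 metres

Truncating at 2 decimal places can drop up to a full unit in the last place, so each coordinate may be off by as much as 0.01°.
North–south component: 0.01° × 111190 = 1111.9 m.
E–W at 45.3808°: 0.01° × 111190 × cos 45.3808° = 0.01 × 111190 × 0.7024 ≈ 780.989 m.
Worst case both components are at the extreme and orthogonal: √(1111.9² + 780.989²) ≈ 1358.77 m.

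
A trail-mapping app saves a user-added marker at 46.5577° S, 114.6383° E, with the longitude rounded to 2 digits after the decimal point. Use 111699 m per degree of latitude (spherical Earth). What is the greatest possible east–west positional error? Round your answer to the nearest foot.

Rounding to 2 decimal places leaves the longitude within ±0.005° of the true value.
One degree of longitude at 46.5577° is 111699 × cos 46.5577° ≈ 111699 × 0.6876 = 76806.9 m.
East–west error: 0.005° × 76806.9 m/° ≈ 384.034 m.
In feet: 384.034 m ÷ 0.3048 ≈ 1260 ft.

1260 feet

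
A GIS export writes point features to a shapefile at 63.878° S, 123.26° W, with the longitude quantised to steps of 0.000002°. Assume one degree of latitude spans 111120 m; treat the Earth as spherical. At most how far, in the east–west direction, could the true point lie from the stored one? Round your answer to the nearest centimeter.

With a 0.000002° grid the true value lies within half a step, ±0.000002°/2 = ±1e-06°, of the stored one.
One degree of longitude at 63.878° is 111120 × cos 63.878° ≈ 111120 × 0.4403 = 48924.4 m.
Maximum E–W displacement: 1e-06 × 48924.4 = 0.0489244 m.
That is 0.0489244 m = 4.8924 cm.

5 centimeters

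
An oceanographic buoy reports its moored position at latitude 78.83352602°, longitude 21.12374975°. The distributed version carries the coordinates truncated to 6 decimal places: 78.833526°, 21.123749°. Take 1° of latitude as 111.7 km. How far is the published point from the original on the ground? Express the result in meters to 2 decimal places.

The latitude changed by +0.00000002° and the longitude by +0.00000075°.
North–south shift: 0.00000002 × 111700 = 0.002234 m.
E–W at 78.8335°: 0.00000075° × 111700 × cos 78.8335° = 0.00000075 × 111700 × 0.1937 ≈ 0.0162239 m.
Distance: √(0.002234² + 0.0162239²) ≈ 0.016377 m.

0.02 meters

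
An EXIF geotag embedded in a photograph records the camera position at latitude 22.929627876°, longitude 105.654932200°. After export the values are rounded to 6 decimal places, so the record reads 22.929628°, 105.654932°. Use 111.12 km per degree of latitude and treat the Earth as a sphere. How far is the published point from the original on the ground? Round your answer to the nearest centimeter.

2 centimeters

The latitude changed by -0.000000124° and the longitude by +0.000000200°.
N–S: -0.000000124° × 111120 m/° = -0.0137789 m.
E–W at 22.9296°: 0.000000200° × 111120 × cos 22.9296° = 0.000000200 × 111120 × 0.9210 ≈ 0.020468 m.
Combined displacement = (0.0137789² + 0.020468²)^½ ≈ 0.0246738 m.
That is 0.0246738 m = 2.4674 cm.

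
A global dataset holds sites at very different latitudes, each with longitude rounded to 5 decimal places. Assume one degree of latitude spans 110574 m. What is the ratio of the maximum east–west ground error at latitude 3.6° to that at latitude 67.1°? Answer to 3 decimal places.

2.565

Rounding to 5 decimal places leaves the longitude within ±5e-06° of the true value.
At 3.6°: 5e-06° × 110574 × cos 3.6° = 5e-06 × 110574 × 0.9980 ≈ 0.55178 m.
At 67.1°: 5e-06° × 110574 × cos 67.1° = 5e-06 × 110574 × 0.3891 ≈ 0.21513 m.
Ratio: 0.55178 / 0.21513 = cos 3.6° / cos 67.1° ≈ 2.5648.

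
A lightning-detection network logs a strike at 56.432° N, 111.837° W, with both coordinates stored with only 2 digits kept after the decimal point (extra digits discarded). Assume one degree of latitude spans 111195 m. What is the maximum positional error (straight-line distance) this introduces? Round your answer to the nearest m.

Truncating at 2 decimal places can drop up to a full unit in the last place, so each coordinate may be off by as much as 0.01°.
Latitude error → 0.01 × 111195 = 1111.95 m along the meridian.
East–west component at 56.432°: 0.01° × 111195 × cos 56.432° ≈ 0.01 × 61482.6 ≈ 614.826 m.
Combining orthogonally: (1111.95² + 614.826²)^½ ≈ 1270.61 m.

1271 m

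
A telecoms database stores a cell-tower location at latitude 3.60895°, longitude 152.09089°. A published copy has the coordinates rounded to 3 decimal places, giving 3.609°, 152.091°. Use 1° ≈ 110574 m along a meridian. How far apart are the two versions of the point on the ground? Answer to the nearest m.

13 m

Δlat = 3.60895 − 3.609 = -0.00005°; Δlon = 152.09089 − 152.091 = -0.00011°.
N–S: -0.00005° × 110574 m/° = -5.5287 m.
East–west at this latitude: -0.00011° × 110574 × cos 3.609° ≈ -0.00011 × 110355 = -12.139 m.
Combined displacement = (5.5287² + 12.139²)^½ ≈ 13.3388 m.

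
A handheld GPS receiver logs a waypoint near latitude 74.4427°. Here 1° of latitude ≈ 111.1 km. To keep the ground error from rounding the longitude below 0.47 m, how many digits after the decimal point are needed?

5 decimal places

At 74.4427° one degree of longitude covers 111100 × cos 74.4427° ≈ 111100 × 0.2682 ≈ 29797.2 m.
With N decimal places the half-ulp bound is 0.5·10⁻ᴺ°, or 0.5·10⁻ᴺ × 29797.2 m on the ground.
Need 0.5 × 29797.2 × 10⁻ᴺ ≤ 0.47 → 10⁻ᴺ ≤ 3.155e-05, so N ≥ 4.50.
At 4 places the error can reach 1.49 m, but 5 places keeps it to 0.149 m.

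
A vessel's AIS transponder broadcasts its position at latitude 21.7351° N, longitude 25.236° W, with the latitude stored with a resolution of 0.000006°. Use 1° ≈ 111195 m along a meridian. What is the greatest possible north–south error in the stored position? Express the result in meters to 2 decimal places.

0.33 meters

With a 0.000006° grid the true value lies within half a step, ±0.000006°/2 = ±3e-06°, of the stored one.
So the N–S error is at most 3e-06 × 111195 = 0.333585 m.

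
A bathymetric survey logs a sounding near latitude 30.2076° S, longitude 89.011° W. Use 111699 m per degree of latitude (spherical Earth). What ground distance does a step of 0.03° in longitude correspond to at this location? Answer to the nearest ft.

9501 ft

At 30.2076° a degree of longitude is 111699 × cos 30.2076° ≈ 96531.2 m, so 0.03° corresponds to 2895.94 m.
Converting: 2895.94 m × 3.2808 ft/m ≈ 9501.1 ft.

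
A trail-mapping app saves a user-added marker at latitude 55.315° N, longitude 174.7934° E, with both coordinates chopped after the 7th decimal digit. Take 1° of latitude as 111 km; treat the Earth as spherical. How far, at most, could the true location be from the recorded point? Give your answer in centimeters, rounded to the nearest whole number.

Truncating at 7 decimal places can drop up to a full unit in the last place, so each coordinate may be off by as much as 1e-07°.
Latitude error → 1e-07 × 111000 = 0.0111 m along the meridian.
Longitude error → 1e-07 × 111000 × cos 55.315° = 1e-07 × 111000 × 0.5691 ≈ 0.00631661 m.
Worst case both components are at the extreme and orthogonal: √(0.0111² + 0.00631661²) ≈ 0.0127714 m.
That is 0.0127714 m = 1.2771 cm.

1 centimeters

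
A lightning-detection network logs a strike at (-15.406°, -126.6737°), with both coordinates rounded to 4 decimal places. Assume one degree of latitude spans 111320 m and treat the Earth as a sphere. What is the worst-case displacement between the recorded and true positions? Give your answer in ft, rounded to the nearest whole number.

25 ft

Rounding to 4 decimal places leaves each coordinate within ±5e-05° of the true value.
North–south component: 5e-05° × 111320 = 5.566 m.
East–west component at 15.406°: 5e-05° × 111320 × cos 15.406° ≈ 5e-05 × 107320 ≈ 5.366 m.
The two errors are perpendicular, so the maximum displacement is √(5.566² + 5.366²) ≈ 7.73139 m.
In feet: 7.73139 m ÷ 0.3048 ≈ 25.365 ft.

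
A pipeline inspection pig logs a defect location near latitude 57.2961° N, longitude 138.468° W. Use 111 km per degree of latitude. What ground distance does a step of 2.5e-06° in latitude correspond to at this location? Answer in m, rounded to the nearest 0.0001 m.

0.2775 m

2.5e-06° × 111000 m/° = 0.2775 m.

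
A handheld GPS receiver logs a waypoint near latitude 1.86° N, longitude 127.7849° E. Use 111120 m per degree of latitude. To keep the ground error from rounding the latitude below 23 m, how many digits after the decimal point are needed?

One degree of latitude covers 111120 m.
With N decimal places the half-ulp bound is 0.5·10⁻ᴺ°, or 0.5·10⁻ᴺ × 111120 m on the ground.
Setting 55560 × 10⁻ᴺ ≤ 23 gives 10ᴺ ≥ 2416, i.e. N ≥ 3.38.
At 3 places the error can reach 55.6 m, but 4 places keeps it to 5.56 m.

4 decimal places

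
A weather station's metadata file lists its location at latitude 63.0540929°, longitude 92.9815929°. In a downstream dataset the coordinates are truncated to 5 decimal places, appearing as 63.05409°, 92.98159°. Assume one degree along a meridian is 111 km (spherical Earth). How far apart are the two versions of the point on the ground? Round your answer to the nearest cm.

35 cm

Δlat = 63.0540929 − 63.05409 = +0.0000029°; Δlon = 92.9815929 − 92.98159 = +0.0000029°.
North–south shift: 0.0000029 × 111000 = 0.3219 m.
East–west at this latitude: 0.0000029° × 111000 × cos 63.0541° ≈ 0.0000029 × 50299.6 = 0.145869 m.
Distance: √(0.3219² + 0.145869²) ≈ 0.353408 m.
That is 0.353408 m = 35.341 cm.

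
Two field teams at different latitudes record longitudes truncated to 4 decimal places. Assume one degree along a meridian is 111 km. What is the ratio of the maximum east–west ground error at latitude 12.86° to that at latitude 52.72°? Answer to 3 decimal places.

Truncating at 4 decimal places can drop up to a full unit in the last place, so the longitude may be off by as much as 0.0001°.
At 12.86°: 0.0001° × 111000 × cos 12.86° = 0.0001 × 111000 × 0.9749 ≈ 10.822 m.
Error at 52.72° = 0.0001° × 111000 × cos 52.72° ≈ 11.1 × 0.6057 = 6.7234 m.
Ratio: 10.822 / 6.7234 = cos 12.86° / cos 52.72° ≈ 1.6095.

1.610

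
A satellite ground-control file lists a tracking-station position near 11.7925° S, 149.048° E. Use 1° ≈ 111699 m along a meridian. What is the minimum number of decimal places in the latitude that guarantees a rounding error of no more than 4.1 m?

One degree of latitude covers 111699 m.
N decimal places → at most half a unit in the last place, 0.5 × 10⁻ᴺ° = 111699/2 × 10⁻ᴺ m.
Setting 55849.5 × 10⁻ᴺ ≤ 4.1 gives 10ᴺ ≥ 1.362e+04, i.e. N ≥ 4.13.
N = 4 would give 5.58 m (too coarse); N = 5 gives 0.558 m ≤ 4.1 m.

5 decimal places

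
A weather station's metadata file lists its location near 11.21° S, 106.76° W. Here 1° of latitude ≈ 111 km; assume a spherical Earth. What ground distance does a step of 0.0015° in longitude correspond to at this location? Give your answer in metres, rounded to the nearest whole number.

One degree of longitude here spans 111000 × cos 11.21° = 111000 × 0.9809 ≈ 108882 m; 0.0015° of that is 163.323 m.

163 metres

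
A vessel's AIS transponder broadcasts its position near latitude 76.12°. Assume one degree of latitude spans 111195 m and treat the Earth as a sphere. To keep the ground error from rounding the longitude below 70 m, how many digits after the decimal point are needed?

At 76.12° one degree of longitude covers 111195 × cos 76.12° ≈ 111195 × 0.2399 ≈ 26674.5 m.
With N decimal places the half-ulp bound is 0.5·10⁻ᴺ°, or 0.5·10⁻ᴺ × 26674.5 m on the ground.
Need 0.5 × 26674.5 × 10⁻ᴺ ≤ 70 → 10⁻ᴺ ≤ 5.248e-03, so N ≥ 2.28.
At 2 places the error can reach 133 m, but 3 places keeps it to 13.3 m.

3 decimal places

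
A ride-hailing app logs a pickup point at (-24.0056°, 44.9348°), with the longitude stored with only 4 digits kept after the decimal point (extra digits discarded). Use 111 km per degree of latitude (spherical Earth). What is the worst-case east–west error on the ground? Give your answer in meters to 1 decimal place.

Truncating at 4 decimal places can drop up to a full unit in the last place, so the longitude may be off by as much as 0.0001°.
Parallels shrink by cos φ, so at 24.0056° a degree of longitude is 111000 × 0.9135 ≈ 101399 m.
Maximum E–W displacement: 0.0001 × 101399 = 10.1399 m.

10.1 meters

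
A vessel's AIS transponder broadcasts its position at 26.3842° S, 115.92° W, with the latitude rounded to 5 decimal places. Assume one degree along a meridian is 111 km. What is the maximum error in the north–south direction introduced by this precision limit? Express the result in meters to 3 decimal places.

Rounding to 5 decimal places leaves the latitude within ±5e-06° of the true value.
So the N–S error is at most 5e-06 × 111000 = 0.555 m.

0.555 meters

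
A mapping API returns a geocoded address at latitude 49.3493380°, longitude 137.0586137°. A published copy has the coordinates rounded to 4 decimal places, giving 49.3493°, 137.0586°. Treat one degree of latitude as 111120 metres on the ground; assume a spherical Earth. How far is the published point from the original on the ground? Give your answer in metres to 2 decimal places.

Δlat = 49.3493380 − 49.3493 = +0.0000380°; Δlon = 137.0586137 − 137.0586 = +0.0000137°.
North–south shift: 0.0000380 × 111120 = 4.22256 m.
East–west at this latitude: 0.0000137° × 111120 × cos 49.3493° ≈ 0.0000137 × 72388.7 = 0.991725 m.
Combined displacement = (4.22256² + 0.991725²)^½ ≈ 4.33746 m.

4.34 metres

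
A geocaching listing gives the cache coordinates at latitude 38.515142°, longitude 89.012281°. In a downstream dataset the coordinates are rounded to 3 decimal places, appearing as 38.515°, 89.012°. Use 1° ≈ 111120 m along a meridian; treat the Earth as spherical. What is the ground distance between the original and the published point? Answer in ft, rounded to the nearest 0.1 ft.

Δlat = 38.515142 − 38.515 = +0.000142°; Δlon = 89.012281 − 89.012 = +0.000281°.
North–south shift: 0.000142 × 111120 = 15.779 m.
E–W at 38.515°: 0.000281° × 111120 × cos 38.515° = 0.000281 × 111120 × 0.7824 ≈ 24.4316 m.
Hypotenuse of the two orthogonal shifts: √(15.779² + 24.4316²) = 29.0841 m.
Converting: 29.0841 m × 3.2808 ft/m ≈ 95.42 ft.

95.4 ft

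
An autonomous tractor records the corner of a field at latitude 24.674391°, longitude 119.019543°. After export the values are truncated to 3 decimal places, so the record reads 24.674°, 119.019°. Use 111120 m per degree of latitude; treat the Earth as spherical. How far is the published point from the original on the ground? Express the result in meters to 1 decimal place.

70.0 meters

The latitude changed by +0.000391° and the longitude by +0.000543°.
N–S: 0.000391° × 111120 m/° = 43.4479 m.
East–west at this latitude: 0.000543° × 111120 × cos 24.674° ≈ 0.000543 × 100974 = 54.8291 m.
Combined displacement = (43.4479² + 54.8291²)^½ ≈ 69.9568 m.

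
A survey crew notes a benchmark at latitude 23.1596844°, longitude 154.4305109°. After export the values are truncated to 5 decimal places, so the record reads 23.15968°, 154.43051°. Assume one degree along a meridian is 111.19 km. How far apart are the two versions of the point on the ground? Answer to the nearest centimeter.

Δlat = 23.1596844 − 23.15968 = +0.0000044°; Δlon = 154.4305109 − 154.43051 = +0.0000009°.
N–S: 0.0000044° × 111190 m/° = 0.489236 m.
E–W at 23.1597°: 0.0000009° × 111190 × cos 23.1597° = 0.0000009 × 111190 × 0.9194 ≈ 0.0920065 m.
Distance: √(0.489236² + 0.0920065²) ≈ 0.497812 m.
That is 0.497812 m = 49.781 cm.

50 centimeters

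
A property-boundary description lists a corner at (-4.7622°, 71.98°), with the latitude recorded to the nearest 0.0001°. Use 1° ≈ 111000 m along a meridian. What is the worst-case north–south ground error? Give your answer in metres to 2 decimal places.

5.55 metres

Rounding to 4 decimal places leaves the latitude within ±5e-05° of the true value.
Along the meridian that is 5e-05° × 111000 m/° = 5.55 m.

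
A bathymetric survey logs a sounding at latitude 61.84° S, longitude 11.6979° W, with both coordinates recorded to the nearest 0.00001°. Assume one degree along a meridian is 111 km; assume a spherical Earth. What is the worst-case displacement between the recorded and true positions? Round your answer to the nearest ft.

Rounding to 5 decimal places leaves each coordinate within ±5e-06° of the true value.
North–south component: 5e-06° × 111000 = 0.555 m.
East–west component at 61.84°: 5e-06° × 111000 × cos 61.84° ≈ 5e-06 × 52384.8 ≈ 0.261924 m.
Worst case both components are at the extreme and orthogonal: √(0.555² + 0.261924²) ≈ 0.613701 m.
Converting: 0.613701 m × 3.2808 ft/m ≈ 2.0135 ft.

2 ft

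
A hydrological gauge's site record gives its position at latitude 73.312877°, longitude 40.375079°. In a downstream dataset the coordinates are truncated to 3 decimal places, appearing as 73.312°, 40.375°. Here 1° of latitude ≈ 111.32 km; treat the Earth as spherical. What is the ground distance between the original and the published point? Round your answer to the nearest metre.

98 metres

The latitude changed by +0.000877° and the longitude by +0.000079°.
N–S: 0.000877° × 111320 m/° = 97.6276 m.
East–west at this latitude: 0.000079° × 111320 × cos 73.312° ≈ 0.000079 × 31966.6 = 2.52536 m.
Hypotenuse of the two orthogonal shifts: √(97.6276² + 2.52536²) = 97.6603 m.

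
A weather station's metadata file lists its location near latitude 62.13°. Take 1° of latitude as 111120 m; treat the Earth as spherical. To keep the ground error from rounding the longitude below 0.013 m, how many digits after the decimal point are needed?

7 decimal places

At 62.13° one degree of longitude covers 111120 × cos 62.13° ≈ 111120 × 0.4675 ≈ 51944.9 m.
Rounding to N decimal places gives at most 0.5 × 10⁻ᴺ degrees of error, i.e. 0.5 × 10⁻ᴺ × 51944.9 m.
Setting 25972.5 × 10⁻ᴺ ≤ 0.013 gives 10ᴺ ≥ 1.998e+06, i.e. N ≥ 6.30.
At 6 places the error can reach 0.026 m, but 7 places keeps it to 0.0026 m.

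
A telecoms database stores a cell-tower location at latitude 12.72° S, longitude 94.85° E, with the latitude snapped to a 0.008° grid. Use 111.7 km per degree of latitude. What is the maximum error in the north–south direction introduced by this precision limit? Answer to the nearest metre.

447 metres

With a 0.008° grid the true value lies within half a step, ±0.008°/2 = ±0.004°, of the stored one.
North–south distance: 0.004° × 111700 m/° = 446.8 m.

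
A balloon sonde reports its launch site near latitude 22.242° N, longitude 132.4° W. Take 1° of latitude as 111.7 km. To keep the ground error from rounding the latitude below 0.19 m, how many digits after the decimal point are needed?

6

One degree of latitude covers 111700 m.
N decimal places → at most half a unit in the last place, 0.5 × 10⁻ᴺ° = 111700/2 × 10⁻ᴺ m.
Setting 55850 × 10⁻ᴺ ≤ 0.19 gives 10ᴺ ≥ 2.939e+05, i.e. N ≥ 5.47.
At 5 places the error can reach 0.558 m, but 6 places keeps it to 0.0558 m.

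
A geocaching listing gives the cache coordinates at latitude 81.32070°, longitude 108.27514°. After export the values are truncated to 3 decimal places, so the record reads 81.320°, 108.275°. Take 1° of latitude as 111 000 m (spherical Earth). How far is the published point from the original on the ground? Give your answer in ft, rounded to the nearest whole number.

255 ft

The latitude changed by +0.00070° and the longitude by +0.00014°.
N–S: 0.00070° × 111000 m/° = 77.7 m.
East–west at this latitude: 0.00014° × 111000 × cos 81.32° ≈ 0.00014 × 16751.6 = 2.34523 m.
Hypotenuse of the two orthogonal shifts: √(77.7² + 2.34523²) = 77.7354 m.
Converting: 77.7354 m × 3.2808 ft/m ≈ 255.04 ft.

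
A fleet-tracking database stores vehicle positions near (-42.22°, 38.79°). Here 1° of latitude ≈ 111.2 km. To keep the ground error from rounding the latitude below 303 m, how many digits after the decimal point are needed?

One degree of latitude covers 111200 m.
Rounding to N decimal places gives at most 0.5 × 10⁻ᴺ degrees of error, i.e. 0.5 × 10⁻ᴺ × 111200 m.
Need 0.5 × 111200 × 10⁻ᴺ ≤ 303 → 10⁻ᴺ ≤ 5.450e-03, so N ≥ 2.26.
N = 2 would give 556 m (too coarse); N = 3 gives 55.6 m ≤ 303 m.

3 decimal places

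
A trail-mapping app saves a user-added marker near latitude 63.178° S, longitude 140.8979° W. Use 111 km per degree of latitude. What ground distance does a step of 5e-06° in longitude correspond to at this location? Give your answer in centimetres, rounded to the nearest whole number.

25 centimetres

5e-06° of longitude at 63.178° is 5e-06 × 111000 × cos 63.178° ≈ 5e-06 × 50085.4 = 0.250427 m.
That is 0.250427 m = 25.043 cm.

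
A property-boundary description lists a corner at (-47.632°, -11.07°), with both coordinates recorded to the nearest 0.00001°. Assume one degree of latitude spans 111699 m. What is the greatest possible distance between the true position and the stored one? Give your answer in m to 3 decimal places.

0.673 m

Rounding to 5 decimal places leaves each coordinate within ±5e-06° of the true value.
N–S: 5e-06° × 111699 m/° = 0.558495 m.
Longitude error → 5e-06 × 111699 × cos 47.632° = 5e-06 × 111699 × 0.6739 ≈ 0.376364 m.
Worst case both components are at the extreme and orthogonal: √(0.558495² + 0.376364²) ≈ 0.673474 m.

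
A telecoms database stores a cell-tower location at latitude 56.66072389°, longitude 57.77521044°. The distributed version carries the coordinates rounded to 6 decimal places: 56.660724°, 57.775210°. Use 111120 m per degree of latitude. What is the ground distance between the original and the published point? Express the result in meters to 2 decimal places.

0.03 meters

Δlat = 56.66072389 − 56.660724 = -0.00000011°; Δlon = 57.77521044 − 57.775210 = +0.00000044°.
North–south shift: -0.00000011 × 111120 = -0.0122232 m.
E–W at 56.6607°: 0.00000044° × 111120 × cos 56.6607° = 0.00000044 × 111120 × 0.5496 ≈ 0.0268713 m.
Hypotenuse of the two orthogonal shifts: √(0.0122232² + 0.0268713²) = 0.0295207 m.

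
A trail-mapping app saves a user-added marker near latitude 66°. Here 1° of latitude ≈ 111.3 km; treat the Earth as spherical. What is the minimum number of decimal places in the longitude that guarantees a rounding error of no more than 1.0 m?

At 66° one degree of longitude covers 111300 × cos 66° ≈ 111300 × 0.4067 ≈ 45269.8 m.
With N decimal places the half-ulp bound is 0.5·10⁻ᴺ°, or 0.5·10⁻ᴺ × 45269.8 m on the ground.
Setting 22634.9 × 10⁻ᴺ ≤ 1.0 gives 10ᴺ ≥ 2.263e+04, i.e. N ≥ 4.35.
N = 4 would give 2.26 m (too coarse); N = 5 gives 0.226 m ≤ 1.0 m.

5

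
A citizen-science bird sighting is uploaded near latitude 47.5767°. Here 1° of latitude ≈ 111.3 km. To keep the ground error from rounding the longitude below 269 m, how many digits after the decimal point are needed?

At 47.5767° one degree of longitude covers 111300 × cos 47.5767° ≈ 111300 × 0.6746 ≈ 75083.3 m.
N decimal places → at most half a unit in the last place, 0.5 × 10⁻ᴺ° = 75083.3/2 × 10⁻ᴺ m.
Need 0.5 × 75083.3 × 10⁻ᴺ ≤ 269 → 10⁻ᴺ ≤ 7.165e-03, so N ≥ 2.14.
At 2 places the error can reach 375 m, but 3 places keeps it to 37.5 m.

3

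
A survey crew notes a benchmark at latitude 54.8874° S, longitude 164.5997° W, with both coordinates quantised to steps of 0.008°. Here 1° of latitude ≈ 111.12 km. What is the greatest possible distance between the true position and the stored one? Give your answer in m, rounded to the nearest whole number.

With a 0.008° grid the true value lies within half a step, ±0.008°/2 = ±0.004°, of the stored one.
North–south component: 0.004° × 111120 = 444.48 m.
East–west component at 54.8874°: 0.004° × 111120 × cos 54.8874° ≈ 0.004 × 63914.6 ≈ 255.658 m.
The two errors are perpendicular, so the maximum displacement is √(444.48² + 255.658²) ≈ 512.761 m.

513 m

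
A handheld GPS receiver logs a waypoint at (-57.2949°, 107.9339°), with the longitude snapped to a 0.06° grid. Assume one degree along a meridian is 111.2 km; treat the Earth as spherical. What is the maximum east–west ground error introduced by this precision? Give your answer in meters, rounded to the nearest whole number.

1802 meters

With a 0.06° grid the true value lies within half a step, ±0.06°/2 = ±0.03°, of the stored one.
One degree of longitude at 57.2949° is 111200 × cos 57.2949° ≈ 111200 × 0.5403 = 60083.1 m.
Maximum E–W displacement: 0.03 × 60083.1 = 1802.49 m.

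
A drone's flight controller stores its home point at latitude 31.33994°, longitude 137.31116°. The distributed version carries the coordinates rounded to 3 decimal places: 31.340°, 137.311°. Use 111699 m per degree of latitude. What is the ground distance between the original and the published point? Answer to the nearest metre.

Δlat = 31.33994 − 31.340 = -0.00006°; Δlon = 137.31116 − 137.311 = +0.00016°.
N–S: -0.00006° × 111699 m/° = -6.70194 m.
E–W at 31.34°: 0.00016° × 111699 × cos 31.34° = 0.00016 × 111699 × 0.8541 ≈ 15.2643 m.
Distance: √(6.70194² + 15.2643²) ≈ 16.6707 m.

17 metres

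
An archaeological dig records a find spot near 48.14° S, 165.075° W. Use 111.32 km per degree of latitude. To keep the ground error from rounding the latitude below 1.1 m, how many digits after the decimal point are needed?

5 decimal places

One degree of latitude covers 111320 m.
Rounding to N decimal places gives at most 0.5 × 10⁻ᴺ degrees of error, i.e. 0.5 × 10⁻ᴺ × 111320 m.
Need 0.5 × 111320 × 10⁻ᴺ ≤ 1.1 → 10⁻ᴺ ≤ 1.976e-05, so N ≥ 4.70.
N = 4 would give 5.57 m (too coarse); N = 5 gives 0.557 m ≤ 1.1 m.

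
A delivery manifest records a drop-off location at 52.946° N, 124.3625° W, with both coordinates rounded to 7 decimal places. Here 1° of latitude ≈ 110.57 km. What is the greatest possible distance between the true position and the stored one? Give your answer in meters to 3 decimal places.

0.006 meters

Rounding to 7 decimal places leaves each coordinate within ±5e-08° of the true value.
Latitude error → 5e-08 × 110570 = 0.0055285 m along the meridian.
East–west component at 52.946°: 5e-08° × 110570 × cos 52.946° ≈ 5e-08 × 66625.9 ≈ 0.00333129 m.
The two errors are perpendicular, so the maximum displacement is √(0.0055285² + 0.00333129²) ≈ 0.0064546 m.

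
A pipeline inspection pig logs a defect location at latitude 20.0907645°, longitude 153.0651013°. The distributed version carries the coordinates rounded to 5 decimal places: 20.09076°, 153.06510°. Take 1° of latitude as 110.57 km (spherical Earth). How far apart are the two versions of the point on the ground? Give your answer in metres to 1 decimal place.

0.5 metres

Δlat = 20.0907645 − 20.09076 = +0.0000045°; Δlon = 153.0651013 − 153.06510 = +0.0000013°.
N–S: 0.0000045° × 110570 m/° = 0.497565 m.
East–west at this latitude: 0.0000013° × 110570 × cos 20.0908° ≈ 0.0000013 × 103842 = 0.134994 m.
Combined displacement = (0.497565² + 0.134994²)^½ ≈ 0.515553 m.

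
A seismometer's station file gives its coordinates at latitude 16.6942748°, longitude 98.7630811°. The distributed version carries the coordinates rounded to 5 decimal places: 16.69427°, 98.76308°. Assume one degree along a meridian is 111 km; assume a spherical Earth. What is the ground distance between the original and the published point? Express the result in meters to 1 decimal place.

0.5 meters

The latitude changed by +0.0000048° and the longitude by +0.0000011°.
N–S: 0.0000048° × 111000 m/° = 0.5328 m.
E–W at 16.6943°: 0.0000011° × 111000 × cos 16.6943° = 0.0000011 × 111000 × 0.9579 ≈ 0.116954 m.
Combined displacement = (0.5328² + 0.116954²)^½ ≈ 0.545485 m.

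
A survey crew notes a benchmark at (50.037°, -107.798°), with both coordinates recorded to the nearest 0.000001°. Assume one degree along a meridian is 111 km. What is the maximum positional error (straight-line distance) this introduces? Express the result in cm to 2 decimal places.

Rounding to 6 decimal places leaves each coordinate within ±5e-07° of the true value.
North–south component: 5e-07° × 111000 = 0.0555 m.
Longitude error → 5e-07 × 111000 × cos 50.037° = 5e-07 × 111000 × 0.6423 ≈ 0.0356472 m.
Combining orthogonally: (0.0555² + 0.0356472²)^½ ≈ 0.0659619 m.
That is 0.0659619 m = 6.5962 cm.

6.60 cm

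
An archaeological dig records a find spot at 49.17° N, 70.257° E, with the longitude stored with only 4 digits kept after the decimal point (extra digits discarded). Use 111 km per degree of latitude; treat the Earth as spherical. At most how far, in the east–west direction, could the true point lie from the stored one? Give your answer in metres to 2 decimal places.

7.26 metres

Truncating at 4 decimal places can drop up to a full unit in the last place, so the longitude may be off by as much as 0.0001°.
At latitude 49.17° a degree of longitude spans 111000 m × cos 49.17° = 111000 × 0.6538 ≈ 72573.7 m.
Maximum E–W displacement: 0.0001 × 72573.7 = 7.25737 m.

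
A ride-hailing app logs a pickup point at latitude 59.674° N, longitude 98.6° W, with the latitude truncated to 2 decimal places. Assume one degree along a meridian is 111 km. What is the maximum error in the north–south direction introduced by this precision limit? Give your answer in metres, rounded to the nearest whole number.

1110 metres

Truncating at 2 decimal places can drop up to a full unit in the last place, so the latitude may be off by as much as 0.01°.
So the N–S error is at most 0.01 × 111000 = 1110 m.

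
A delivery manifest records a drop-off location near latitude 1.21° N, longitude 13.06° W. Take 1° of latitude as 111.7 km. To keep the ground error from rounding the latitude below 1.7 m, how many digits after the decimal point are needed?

One degree of latitude covers 111700 m.
With N decimal places the half-ulp bound is 0.5·10⁻ᴺ°, or 0.5·10⁻ᴺ × 111700 m on the ground.
Setting 55850 × 10⁻ᴺ ≤ 1.7 gives 10ᴺ ≥ 3.285e+04, i.e. N ≥ 4.52.
So 5 decimal places suffice (0.558 m); 4 would allow up to 5.58 m.

5 decimal places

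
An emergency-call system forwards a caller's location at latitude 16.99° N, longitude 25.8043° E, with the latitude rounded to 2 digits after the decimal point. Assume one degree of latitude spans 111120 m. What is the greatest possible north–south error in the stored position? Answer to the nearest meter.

Rounding to 2 decimal places leaves the latitude within ±0.005° of the true value.
Along the meridian that is 0.005° × 111120 m/° = 555.6 m.

556 meters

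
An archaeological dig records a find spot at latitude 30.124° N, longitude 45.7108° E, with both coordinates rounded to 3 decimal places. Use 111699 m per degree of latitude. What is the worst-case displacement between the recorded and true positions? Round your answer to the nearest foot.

242 feet

Rounding to 3 decimal places leaves each coordinate within ±0.0005° of the true value.
N–S: 0.0005° × 111699 m/° = 55.8495 m.
East–west component at 30.124°: 0.0005° × 111699 × cos 30.124° ≈ 0.0005 × 96613.1 ≈ 48.3065 m.
Worst case both components are at the extreme and orthogonal: √(55.8495² + 48.3065²) ≈ 73.8423 m.
Converting: 73.8423 m × 3.2808 ft/m ≈ 242.26 ft.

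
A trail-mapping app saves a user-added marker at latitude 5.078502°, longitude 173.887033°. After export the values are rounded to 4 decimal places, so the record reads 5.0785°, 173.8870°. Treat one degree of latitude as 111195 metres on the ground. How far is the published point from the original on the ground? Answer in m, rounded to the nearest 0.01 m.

The latitude changed by +0.000002° and the longitude by +0.000033°.
North–south shift: 0.000002 × 111195 = 0.22239 m.
E–W at 5.0785°: 0.000033° × 111195 × cos 5.0785° = 0.000033 × 111195 × 0.9961 ≈ 3.65503 m.
Distance: √(0.22239² + 3.65503²) ≈ 3.66179 m.

3.66 m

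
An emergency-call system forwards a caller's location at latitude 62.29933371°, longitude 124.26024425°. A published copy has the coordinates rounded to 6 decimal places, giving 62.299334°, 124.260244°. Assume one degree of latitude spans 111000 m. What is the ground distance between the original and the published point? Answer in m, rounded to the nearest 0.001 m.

Δlat = 62.29933371 − 62.299334 = -0.00000029°; Δlon = 124.26024425 − 124.260244 = +0.00000025°.
North–south shift: -0.00000029 × 111000 = -0.03219 m.
E–W at 62.2993°: 0.00000025° × 111000 × cos 62.2993° = 0.00000025 × 111000 × 0.4649 ≈ 0.0128997 m.
Hypotenuse of the two orthogonal shifts: √(0.03219² + 0.0128997²) = 0.0346785 m.

0.035 m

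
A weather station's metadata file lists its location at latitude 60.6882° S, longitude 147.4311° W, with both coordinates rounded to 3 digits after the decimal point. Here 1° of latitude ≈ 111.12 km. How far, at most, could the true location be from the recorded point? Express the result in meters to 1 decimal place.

Rounding to 3 decimal places leaves each coordinate within ±0.0005° of the true value.
North–south component: 0.0005° × 111120 = 55.56 m.
Longitude error → 0.0005 × 111120 × cos 60.6882° = 0.0005 × 111120 × 0.4896 ≈ 27.2001 m.
Worst case both components are at the extreme and orthogonal: √(55.56² + 27.2001²) ≈ 61.8608 m.

61.9 meters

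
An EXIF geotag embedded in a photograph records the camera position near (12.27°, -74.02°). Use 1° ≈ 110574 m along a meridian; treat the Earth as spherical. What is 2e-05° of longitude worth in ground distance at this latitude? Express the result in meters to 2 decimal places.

One degree of longitude here spans 110574 × cos 12.27° = 110574 × 0.9772 ≈ 108048 m; 2e-05° of that is 2.16096 m.

2.16 meters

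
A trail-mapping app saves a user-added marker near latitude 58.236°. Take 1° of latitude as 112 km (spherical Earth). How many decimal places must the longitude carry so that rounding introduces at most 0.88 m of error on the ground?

At 58.236° one degree of longitude covers 112000 × cos 58.236° ≈ 112000 × 0.5264 ≈ 58959.2 m.
With N decimal places the half-ulp bound is 0.5·10⁻ᴺ°, or 0.5·10⁻ᴺ × 58959.2 m on the ground.
Setting 29479.6 × 10⁻ᴺ ≤ 0.88 gives 10ᴺ ≥ 3.35e+04, i.e. N ≥ 4.53.
N = 4 would give 2.95 m (too coarse); N = 5 gives 0.295 m ≤ 0.88 m.

5 decimal places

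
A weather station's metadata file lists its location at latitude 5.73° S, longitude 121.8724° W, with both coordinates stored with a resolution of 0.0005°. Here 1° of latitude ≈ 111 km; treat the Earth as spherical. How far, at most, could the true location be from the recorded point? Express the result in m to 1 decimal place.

With a 0.0005° grid the true value lies within half a step, ±0.0005°/2 = ±0.00025°, of the stored one.
Latitude error → 0.00025 × 111000 = 27.75 m along the meridian.
Longitude error → 0.00025 × 111000 × cos 5.73° = 0.00025 × 111000 × 0.9950 ≈ 27.6113 m.
Worst case both components are at the extreme and orthogonal: √(27.75² + 27.6113²) ≈ 39.1465 m.

39.1 m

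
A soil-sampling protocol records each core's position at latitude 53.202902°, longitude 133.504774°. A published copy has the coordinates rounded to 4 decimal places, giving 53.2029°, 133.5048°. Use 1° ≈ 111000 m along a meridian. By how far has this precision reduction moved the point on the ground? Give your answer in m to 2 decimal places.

1.74 m

Δlat = 53.202902 − 53.2029 = +0.000002°; Δlon = 133.504774 − 133.5048 = -0.000026°.
N–S: 0.000002° × 111000 m/° = 0.222 m.
E–W at 53.2029°: -0.000026° × 111000 × cos 53.2029° = -0.000026 × 111000 × 0.5990 ≈ -1.72867 m.
Hypotenuse of the two orthogonal shifts: √(0.222² + 1.72867²) = 1.74286 m.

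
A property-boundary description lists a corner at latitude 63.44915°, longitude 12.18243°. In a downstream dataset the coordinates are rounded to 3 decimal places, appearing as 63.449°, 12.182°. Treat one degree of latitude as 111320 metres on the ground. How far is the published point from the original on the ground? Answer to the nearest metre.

The latitude changed by +0.00015° and the longitude by +0.00043°.
North–south shift: 0.00015 × 111320 = 16.698 m.
E–W at 63.449°: 0.00043° × 111320 × cos 63.449° = 0.00043 × 111320 × 0.4470 ≈ 21.3965 m.
Combined displacement = (16.698² + 21.3965²)^½ ≈ 27.141 m.

27 metres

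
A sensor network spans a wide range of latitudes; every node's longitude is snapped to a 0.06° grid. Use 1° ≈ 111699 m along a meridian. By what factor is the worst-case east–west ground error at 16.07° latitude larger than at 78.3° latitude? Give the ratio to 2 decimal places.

With a 0.06° grid the true value lies within half a step, ±0.06°/2 = ±0.03°, of the stored one.
At 16.07°: 0.03° × 111699 × cos 16.07° = 0.03 × 111699 × 0.9609 ≈ 3220 m.
At 78.3°: 0.03° × 111699 × cos 78.3° = 0.03 × 111699 × 0.2028 ≈ 679.53 m.
The ratio reduces to cos 16.07° / cos 78.3° = 0.9609/0.2028 ≈ 4.7386.

4.74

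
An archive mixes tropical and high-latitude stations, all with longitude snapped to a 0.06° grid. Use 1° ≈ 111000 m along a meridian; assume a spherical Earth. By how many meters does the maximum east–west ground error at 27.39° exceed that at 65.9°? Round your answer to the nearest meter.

1597 meters

With a 0.06° grid the true value lies within half a step, ±0.06°/2 = ±0.03°, of the stored one.
Error at 27.39° = 0.03° × 111000 × cos 27.39° ≈ 3330 × 0.8879 = 2956.7 m.
Error at 65.9° = 0.03° × 111000 × cos 65.9° ≈ 3330 × 0.4083 = 1359.7 m.
So the lower-latitude error exceeds the higher by 2956.7 − 1359.7 = 1597 m.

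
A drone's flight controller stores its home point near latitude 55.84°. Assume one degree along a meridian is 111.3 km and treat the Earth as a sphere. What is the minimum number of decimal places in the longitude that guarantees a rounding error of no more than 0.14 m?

6 decimal places

At 55.84° one degree of longitude covers 111300 × cos 55.84° ≈ 111300 × 0.5615 ≈ 62495.6 m.
Rounding to N decimal places gives at most 0.5 × 10⁻ᴺ degrees of error, i.e. 0.5 × 10⁻ᴺ × 62495.6 m.
Setting 31247.8 × 10⁻ᴺ ≤ 0.14 gives 10ᴺ ≥ 2.232e+05, i.e. N ≥ 5.35.
So 6 decimal places suffice (0.0312 m); 5 would allow up to 0.312 m.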